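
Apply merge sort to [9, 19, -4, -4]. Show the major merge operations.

Divide and conquer:
  Merge [9] + [19] -> [9, 19]
  Merge [-4] + [-4] -> [-4, -4]
  Merge [9, 19] + [-4, -4] -> [-4, -4, 9, 19]


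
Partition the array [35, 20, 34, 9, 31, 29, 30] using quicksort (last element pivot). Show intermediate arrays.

Partition 1: pivot=30 at index 3 -> [20, 9, 29, 30, 31, 34, 35]
Partition 2: pivot=29 at index 2 -> [20, 9, 29, 30, 31, 34, 35]
Partition 3: pivot=9 at index 0 -> [9, 20, 29, 30, 31, 34, 35]
Partition 4: pivot=35 at index 6 -> [9, 20, 29, 30, 31, 34, 35]
Partition 5: pivot=34 at index 5 -> [9, 20, 29, 30, 31, 34, 35]


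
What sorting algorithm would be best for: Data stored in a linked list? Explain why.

Best choice: Merge sort
Reason: Merge sort doesn't require random access; can be done in O(1) extra space for linked lists


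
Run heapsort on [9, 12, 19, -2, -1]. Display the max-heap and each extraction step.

Build heap: [19, 12, 9, -2, -1]
Extract 19: [12, -1, 9, -2, 19]
Extract 12: [9, -1, -2, 12, 19]
Extract 9: [-1, -2, 9, 12, 19]
Extract -1: [-2, -1, 9, 12, 19]


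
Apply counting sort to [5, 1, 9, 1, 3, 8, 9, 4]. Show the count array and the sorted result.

Count array: [0, 2, 0, 1, 1, 1, 0, 0, 1, 2]
(count[i] = number of elements equal to i)
Cumulative count: [0, 2, 2, 3, 4, 5, 5, 5, 6, 8]
Sorted: [1, 1, 3, 4, 5, 8, 9, 9]


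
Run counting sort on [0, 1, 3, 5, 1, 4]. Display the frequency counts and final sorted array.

Count array: [1, 2, 0, 1, 1, 1]
(count[i] = number of elements equal to i)
Cumulative count: [1, 3, 3, 4, 5, 6]
Sorted: [0, 1, 1, 3, 4, 5]


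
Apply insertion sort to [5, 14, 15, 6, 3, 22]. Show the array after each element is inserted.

First element 5 is already 'sorted'
Insert 14: shifted 0 elements -> [5, 14, 15, 6, 3, 22]
Insert 15: shifted 0 elements -> [5, 14, 15, 6, 3, 22]
Insert 6: shifted 2 elements -> [5, 6, 14, 15, 3, 22]
Insert 3: shifted 4 elements -> [3, 5, 6, 14, 15, 22]
Insert 22: shifted 0 elements -> [3, 5, 6, 14, 15, 22]


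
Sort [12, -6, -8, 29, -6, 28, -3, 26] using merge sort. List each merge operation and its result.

Divide and conquer:
  Merge [12] + [-6] -> [-6, 12]
  Merge [-8] + [29] -> [-8, 29]
  Merge [-6, 12] + [-8, 29] -> [-8, -6, 12, 29]
  Merge [-6] + [28] -> [-6, 28]
  Merge [-3] + [26] -> [-3, 26]
  Merge [-6, 28] + [-3, 26] -> [-6, -3, 26, 28]
  Merge [-8, -6, 12, 29] + [-6, -3, 26, 28] -> [-8, -6, -6, -3, 12, 26, 28, 29]


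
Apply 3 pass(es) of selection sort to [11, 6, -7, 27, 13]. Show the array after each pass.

Pass 1: Select minimum -7 at index 2, swap -> [-7, 6, 11, 27, 13]
Pass 2: Select minimum 6 at index 1, swap -> [-7, 6, 11, 27, 13]
Pass 3: Select minimum 11 at index 2, swap -> [-7, 6, 11, 27, 13]


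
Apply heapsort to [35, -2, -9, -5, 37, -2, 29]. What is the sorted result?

Build heap: [37, 35, 29, -5, -2, -2, -9]
Extract 37: [35, -2, 29, -5, -9, -2, 37]
Extract 35: [29, -2, -2, -5, -9, 35, 37]
Extract 29: [-2, -5, -2, -9, 29, 35, 37]
Extract -2: [-2, -5, -9, -2, 29, 35, 37]
Extract -2: [-5, -9, -2, -2, 29, 35, 37]
Extract -5: [-9, -5, -2, -2, 29, 35, 37]


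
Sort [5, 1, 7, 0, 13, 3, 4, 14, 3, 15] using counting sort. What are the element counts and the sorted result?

Count array: [1, 1, 0, 2, 1, 1, 0, 1, 0, 0, 0, 0, 0, 1, 1, 1]
(count[i] = number of elements equal to i)
Cumulative count: [1, 2, 2, 4, 5, 6, 6, 7, 7, 7, 7, 7, 7, 8, 9, 10]
Sorted: [0, 1, 3, 3, 4, 5, 7, 13, 14, 15]


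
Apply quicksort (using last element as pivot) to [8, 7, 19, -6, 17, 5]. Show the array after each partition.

Partition 1: pivot=5 at index 1 -> [-6, 5, 19, 8, 17, 7]
Partition 2: pivot=7 at index 2 -> [-6, 5, 7, 8, 17, 19]
Partition 3: pivot=19 at index 5 -> [-6, 5, 7, 8, 17, 19]
Partition 4: pivot=17 at index 4 -> [-6, 5, 7, 8, 17, 19]


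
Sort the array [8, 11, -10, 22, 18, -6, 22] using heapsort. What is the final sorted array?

Build heap: [22, 18, 22, 11, 8, -6, -10]
Extract 22: [22, 18, -6, 11, 8, -10, 22]
Extract 22: [18, 11, -6, -10, 8, 22, 22]
Extract 18: [11, 8, -6, -10, 18, 22, 22]
Extract 11: [8, -10, -6, 11, 18, 22, 22]
Extract 8: [-6, -10, 8, 11, 18, 22, 22]
Extract -6: [-10, -6, 8, 11, 18, 22, 22]


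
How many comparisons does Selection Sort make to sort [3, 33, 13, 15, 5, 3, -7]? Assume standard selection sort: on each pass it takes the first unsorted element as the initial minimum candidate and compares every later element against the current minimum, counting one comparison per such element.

Pass 1: scan indices 1..6 for the minimum = 6 comparison(s); min is -7, place at index 0 -> [-7, 33, 13, 15, 5, 3, 3]
Pass 2: scan indices 2..6 for the minimum = 5 comparison(s); min is 3, place at index 1 -> [-7, 3, 13, 15, 5, 33, 3]
Pass 3: scan indices 3..6 for the minimum = 4 comparison(s); min is 3, place at index 2 -> [-7, 3, 3, 15, 5, 33, 13]
Pass 4: scan indices 4..6 for the minimum = 3 comparison(s); min is 5, place at index 3 -> [-7, 3, 3, 5, 15, 33, 13]
Pass 5: scan indices 5..6 for the minimum = 2 comparison(s); min is 13, place at index 4 -> [-7, 3, 3, 5, 13, 33, 15]
Pass 6: scan indices 6..6 for the minimum = 1 comparison(s); min is 15, place at index 5 -> [-7, 3, 3, 5, 13, 15, 33]
Selection sort always scans the whole unsorted suffix, so the count is (n-1) + (n-2) + ... + 1 = n(n-1)/2 = 7*6/2 = 21 regardless of the input order.
Total comparisons: 6 + 5 + 4 + 3 + 2 + 1 = 21


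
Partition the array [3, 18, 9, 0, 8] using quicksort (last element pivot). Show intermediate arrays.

Partition 1: pivot=8 at index 2 -> [3, 0, 8, 18, 9]
Partition 2: pivot=0 at index 0 -> [0, 3, 8, 18, 9]
Partition 3: pivot=9 at index 3 -> [0, 3, 8, 9, 18]


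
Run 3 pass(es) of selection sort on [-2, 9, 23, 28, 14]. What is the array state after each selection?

Pass 1: Select minimum -2 at index 0, swap -> [-2, 9, 23, 28, 14]
Pass 2: Select minimum 9 at index 1, swap -> [-2, 9, 23, 28, 14]
Pass 3: Select minimum 14 at index 4, swap -> [-2, 9, 14, 28, 23]


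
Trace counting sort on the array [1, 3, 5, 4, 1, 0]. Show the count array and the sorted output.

Count array: [1, 2, 0, 1, 1, 1]
(count[i] = number of elements equal to i)
Cumulative count: [1, 3, 3, 4, 5, 6]
Sorted: [0, 1, 1, 3, 4, 5]


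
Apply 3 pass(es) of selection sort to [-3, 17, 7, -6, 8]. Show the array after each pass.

Pass 1: Select minimum -6 at index 3, swap -> [-6, 17, 7, -3, 8]
Pass 2: Select minimum -3 at index 3, swap -> [-6, -3, 7, 17, 8]
Pass 3: Select minimum 7 at index 2, swap -> [-6, -3, 7, 17, 8]


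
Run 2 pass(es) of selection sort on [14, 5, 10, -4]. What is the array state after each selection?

Pass 1: Select minimum -4 at index 3, swap -> [-4, 5, 10, 14]
Pass 2: Select minimum 5 at index 1, swap -> [-4, 5, 10, 14]


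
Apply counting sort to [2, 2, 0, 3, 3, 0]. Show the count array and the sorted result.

Count array: [2, 0, 2, 2]
(count[i] = number of elements equal to i)
Cumulative count: [2, 2, 4, 6]
Sorted: [0, 0, 2, 2, 3, 3]


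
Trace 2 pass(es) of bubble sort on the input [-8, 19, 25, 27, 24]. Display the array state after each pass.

After pass 1: [-8, 19, 25, 24, 27] (1 swaps)
After pass 2: [-8, 19, 24, 25, 27] (1 swaps)
Total swaps: 2


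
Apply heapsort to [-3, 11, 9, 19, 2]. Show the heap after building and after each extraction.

Build heap: [19, 11, 9, -3, 2]
Extract 19: [11, 2, 9, -3, 19]
Extract 11: [9, 2, -3, 11, 19]
Extract 9: [2, -3, 9, 11, 19]
Extract 2: [-3, 2, 9, 11, 19]


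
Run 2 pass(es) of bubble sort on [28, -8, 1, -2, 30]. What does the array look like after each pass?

After pass 1: [-8, 1, -2, 28, 30] (3 swaps)
After pass 2: [-8, -2, 1, 28, 30] (1 swaps)
Total swaps: 4


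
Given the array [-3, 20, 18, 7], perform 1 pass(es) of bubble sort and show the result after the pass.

After pass 1: [-3, 18, 7, 20] (2 swaps)
Total swaps: 2


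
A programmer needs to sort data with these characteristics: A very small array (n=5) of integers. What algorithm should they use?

Best choice: Insertion sort
Reason: For tiny inputs the O(n^2) overhead is negligible and insertion sort has minimal constant factors


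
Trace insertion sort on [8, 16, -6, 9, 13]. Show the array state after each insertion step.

First element 8 is already 'sorted'
Insert 16: shifted 0 elements -> [8, 16, -6, 9, 13]
Insert -6: shifted 2 elements -> [-6, 8, 16, 9, 13]
Insert 9: shifted 1 elements -> [-6, 8, 9, 16, 13]
Insert 13: shifted 1 elements -> [-6, 8, 9, 13, 16]


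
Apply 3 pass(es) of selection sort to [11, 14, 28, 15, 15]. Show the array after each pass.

Pass 1: Select minimum 11 at index 0, swap -> [11, 14, 28, 15, 15]
Pass 2: Select minimum 14 at index 1, swap -> [11, 14, 28, 15, 15]
Pass 3: Select minimum 15 at index 3, swap -> [11, 14, 15, 28, 15]


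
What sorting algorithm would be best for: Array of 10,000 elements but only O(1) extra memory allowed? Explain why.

Best choice: Heapsort
Reason: Heapsort rearranges the array in place using O(1) auxiliary space and still guarantees O(n log n) time; quicksort partitions in place but needs Theta(log n) stack space for recursion (O(n) in the worst case), and mergesort requires O(n) auxiliary space


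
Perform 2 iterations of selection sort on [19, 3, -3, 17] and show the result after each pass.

Pass 1: Select minimum -3 at index 2, swap -> [-3, 3, 19, 17]
Pass 2: Select minimum 3 at index 1, swap -> [-3, 3, 19, 17]


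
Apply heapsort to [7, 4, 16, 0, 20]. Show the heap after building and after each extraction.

Build heap: [20, 7, 16, 0, 4]
Extract 20: [16, 7, 4, 0, 20]
Extract 16: [7, 0, 4, 16, 20]
Extract 7: [4, 0, 7, 16, 20]
Extract 4: [0, 4, 7, 16, 20]


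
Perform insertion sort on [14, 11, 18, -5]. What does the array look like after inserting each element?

First element 14 is already 'sorted'
Insert 11: shifted 1 elements -> [11, 14, 18, -5]
Insert 18: shifted 0 elements -> [11, 14, 18, -5]
Insert -5: shifted 3 elements -> [-5, 11, 14, 18]


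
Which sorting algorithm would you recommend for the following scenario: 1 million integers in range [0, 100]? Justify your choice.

Best choice: Counting sort
Reason: O(n + k) where k=100 is small; linear time beats O(n log n)


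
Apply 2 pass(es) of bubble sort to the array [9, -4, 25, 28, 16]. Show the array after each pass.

After pass 1: [-4, 9, 25, 16, 28] (2 swaps)
After pass 2: [-4, 9, 16, 25, 28] (1 swaps)
Total swaps: 3


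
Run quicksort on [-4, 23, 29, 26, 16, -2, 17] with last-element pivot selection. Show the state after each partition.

Partition 1: pivot=17 at index 3 -> [-4, 16, -2, 17, 23, 29, 26]
Partition 2: pivot=-2 at index 1 -> [-4, -2, 16, 17, 23, 29, 26]
Partition 3: pivot=26 at index 5 -> [-4, -2, 16, 17, 23, 26, 29]


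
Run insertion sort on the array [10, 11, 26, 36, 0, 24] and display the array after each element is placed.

First element 10 is already 'sorted'
Insert 11: shifted 0 elements -> [10, 11, 26, 36, 0, 24]
Insert 26: shifted 0 elements -> [10, 11, 26, 36, 0, 24]
Insert 36: shifted 0 elements -> [10, 11, 26, 36, 0, 24]
Insert 0: shifted 4 elements -> [0, 10, 11, 26, 36, 24]
Insert 24: shifted 2 elements -> [0, 10, 11, 24, 26, 36]


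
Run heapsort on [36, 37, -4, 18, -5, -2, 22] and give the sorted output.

Build heap: [37, 36, 22, 18, -5, -2, -4]
Extract 37: [36, 18, 22, -4, -5, -2, 37]
Extract 36: [22, 18, -2, -4, -5, 36, 37]
Extract 22: [18, -4, -2, -5, 22, 36, 37]
Extract 18: [-2, -4, -5, 18, 22, 36, 37]
Extract -2: [-4, -5, -2, 18, 22, 36, 37]
Extract -4: [-5, -4, -2, 18, 22, 36, 37]


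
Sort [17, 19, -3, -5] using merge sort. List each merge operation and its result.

Divide and conquer:
  Merge [17] + [19] -> [17, 19]
  Merge [-3] + [-5] -> [-5, -3]
  Merge [17, 19] + [-5, -3] -> [-5, -3, 17, 19]


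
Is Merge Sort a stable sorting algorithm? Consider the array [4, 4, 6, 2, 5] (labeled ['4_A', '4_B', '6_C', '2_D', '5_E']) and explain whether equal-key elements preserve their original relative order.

Trace Merge Sort on the labeled array (the key is the number; the letter only tracks identity):
  Merge [4_A] + [4_B] -> [4_A, 4_B]
  Merge [2_D] + [5_E] -> [2_D, 5_E]
  Merge [6_C] + [2_D, 5_E] -> [2_D, 5_E, 6_C]
  Merge [4_A, 4_B] + [2_D, 5_E, 6_C] -> [2_D, 4_A, 4_B, 5_E, 6_C]
Final order: [2_D, 4_A, 4_B, 5_E, 6_C]
Equal keys:
  value 4: originally 4_A, 4_B; after sorting 4_A, 4_B -> order preserved
All equal keys kept their original relative order. Merge Sort is stable: when the heads of the two halves are equal the merge takes from the left half first.
Answer: Stable


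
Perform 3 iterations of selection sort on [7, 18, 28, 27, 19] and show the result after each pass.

Pass 1: Select minimum 7 at index 0, swap -> [7, 18, 28, 27, 19]
Pass 2: Select minimum 18 at index 1, swap -> [7, 18, 28, 27, 19]
Pass 3: Select minimum 19 at index 4, swap -> [7, 18, 19, 27, 28]


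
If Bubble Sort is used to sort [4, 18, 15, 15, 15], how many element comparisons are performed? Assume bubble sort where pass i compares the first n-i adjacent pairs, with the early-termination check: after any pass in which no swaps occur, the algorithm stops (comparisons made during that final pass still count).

Pass 1: compare adjacent pairs (0,1)..(3,4) = 4 comparison(s), 3 swap(s) -> [4, 15, 15, 15, 18]
Pass 2: compare adjacent pairs (0,1)..(2,3) = 3 comparison(s), 0 swap(s) -> [4, 15, 15, 15, 18]
No swaps in this pass, so bubble sort stops here.
Total comparisons: 4 + 3 = 7


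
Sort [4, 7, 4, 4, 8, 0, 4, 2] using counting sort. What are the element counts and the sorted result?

Count array: [1, 0, 1, 0, 4, 0, 0, 1, 1]
(count[i] = number of elements equal to i)
Cumulative count: [1, 1, 2, 2, 6, 6, 6, 7, 8]
Sorted: [0, 2, 4, 4, 4, 4, 7, 8]


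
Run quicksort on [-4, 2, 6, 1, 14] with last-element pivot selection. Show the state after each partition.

Partition 1: pivot=14 at index 4 -> [-4, 2, 6, 1, 14]
Partition 2: pivot=1 at index 1 -> [-4, 1, 6, 2, 14]
Partition 3: pivot=2 at index 2 -> [-4, 1, 2, 6, 14]


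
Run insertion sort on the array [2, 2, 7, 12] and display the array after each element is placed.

First element 2 is already 'sorted'
Insert 2: shifted 0 elements -> [2, 2, 7, 12]
Insert 7: shifted 0 elements -> [2, 2, 7, 12]
Insert 12: shifted 0 elements -> [2, 2, 7, 12]


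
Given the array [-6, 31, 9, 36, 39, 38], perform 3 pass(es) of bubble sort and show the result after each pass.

After pass 1: [-6, 9, 31, 36, 38, 39] (2 swaps)
After pass 2: [-6, 9, 31, 36, 38, 39] (0 swaps)
After pass 3: [-6, 9, 31, 36, 38, 39] (0 swaps)
Total swaps: 2


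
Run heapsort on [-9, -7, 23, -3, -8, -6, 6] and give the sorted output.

Build heap: [23, -3, 6, -7, -8, -6, -9]
Extract 23: [6, -3, -6, -7, -8, -9, 23]
Extract 6: [-3, -7, -6, -9, -8, 6, 23]
Extract -3: [-6, -7, -8, -9, -3, 6, 23]
Extract -6: [-7, -9, -8, -6, -3, 6, 23]
Extract -7: [-8, -9, -7, -6, -3, 6, 23]
Extract -8: [-9, -8, -7, -6, -3, 6, 23]


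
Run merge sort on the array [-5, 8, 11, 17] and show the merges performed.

Divide and conquer:
  Merge [-5] + [8] -> [-5, 8]
  Merge [11] + [17] -> [11, 17]
  Merge [-5, 8] + [11, 17] -> [-5, 8, 11, 17]


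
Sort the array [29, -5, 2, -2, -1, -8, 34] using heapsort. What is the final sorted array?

Build heap: [34, -1, 29, -2, -5, -8, 2]
Extract 34: [29, -1, 2, -2, -5, -8, 34]
Extract 29: [2, -1, -8, -2, -5, 29, 34]
Extract 2: [-1, -2, -8, -5, 2, 29, 34]
Extract -1: [-2, -5, -8, -1, 2, 29, 34]
Extract -2: [-5, -8, -2, -1, 2, 29, 34]
Extract -5: [-8, -5, -2, -1, 2, 29, 34]


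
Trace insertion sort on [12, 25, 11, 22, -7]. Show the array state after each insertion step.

First element 12 is already 'sorted'
Insert 25: shifted 0 elements -> [12, 25, 11, 22, -7]
Insert 11: shifted 2 elements -> [11, 12, 25, 22, -7]
Insert 22: shifted 1 elements -> [11, 12, 22, 25, -7]
Insert -7: shifted 4 elements -> [-7, 11, 12, 22, 25]


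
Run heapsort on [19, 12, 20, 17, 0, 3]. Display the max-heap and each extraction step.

Build heap: [20, 17, 19, 12, 0, 3]
Extract 20: [19, 17, 3, 12, 0, 20]
Extract 19: [17, 12, 3, 0, 19, 20]
Extract 17: [12, 0, 3, 17, 19, 20]
Extract 12: [3, 0, 12, 17, 19, 20]
Extract 3: [0, 3, 12, 17, 19, 20]


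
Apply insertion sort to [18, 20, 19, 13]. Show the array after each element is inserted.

First element 18 is already 'sorted'
Insert 20: shifted 0 elements -> [18, 20, 19, 13]
Insert 19: shifted 1 elements -> [18, 19, 20, 13]
Insert 13: shifted 3 elements -> [13, 18, 19, 20]


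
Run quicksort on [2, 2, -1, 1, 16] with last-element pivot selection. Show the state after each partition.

Partition 1: pivot=16 at index 4 -> [2, 2, -1, 1, 16]
Partition 2: pivot=1 at index 1 -> [-1, 1, 2, 2, 16]
Partition 3: pivot=2 at index 3 -> [-1, 1, 2, 2, 16]


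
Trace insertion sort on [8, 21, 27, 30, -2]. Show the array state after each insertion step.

First element 8 is already 'sorted'
Insert 21: shifted 0 elements -> [8, 21, 27, 30, -2]
Insert 27: shifted 0 elements -> [8, 21, 27, 30, -2]
Insert 30: shifted 0 elements -> [8, 21, 27, 30, -2]
Insert -2: shifted 4 elements -> [-2, 8, 21, 27, 30]


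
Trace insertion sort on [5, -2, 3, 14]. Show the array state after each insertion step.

First element 5 is already 'sorted'
Insert -2: shifted 1 elements -> [-2, 5, 3, 14]
Insert 3: shifted 1 elements -> [-2, 3, 5, 14]
Insert 14: shifted 0 elements -> [-2, 3, 5, 14]


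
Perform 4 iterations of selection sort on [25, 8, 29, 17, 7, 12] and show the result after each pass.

Pass 1: Select minimum 7 at index 4, swap -> [7, 8, 29, 17, 25, 12]
Pass 2: Select minimum 8 at index 1, swap -> [7, 8, 29, 17, 25, 12]
Pass 3: Select minimum 12 at index 5, swap -> [7, 8, 12, 17, 25, 29]
Pass 4: Select minimum 17 at index 3, swap -> [7, 8, 12, 17, 25, 29]


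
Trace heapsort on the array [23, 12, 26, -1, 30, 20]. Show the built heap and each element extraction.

Build heap: [30, 23, 26, -1, 12, 20]
Extract 30: [26, 23, 20, -1, 12, 30]
Extract 26: [23, 12, 20, -1, 26, 30]
Extract 23: [20, 12, -1, 23, 26, 30]
Extract 20: [12, -1, 20, 23, 26, 30]
Extract 12: [-1, 12, 20, 23, 26, 30]


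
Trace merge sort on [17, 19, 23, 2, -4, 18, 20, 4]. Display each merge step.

Divide and conquer:
  Merge [17] + [19] -> [17, 19]
  Merge [23] + [2] -> [2, 23]
  Merge [17, 19] + [2, 23] -> [2, 17, 19, 23]
  Merge [-4] + [18] -> [-4, 18]
  Merge [20] + [4] -> [4, 20]
  Merge [-4, 18] + [4, 20] -> [-4, 4, 18, 20]
  Merge [2, 17, 19, 23] + [-4, 4, 18, 20] -> [-4, 2, 4, 17, 18, 19, 20, 23]


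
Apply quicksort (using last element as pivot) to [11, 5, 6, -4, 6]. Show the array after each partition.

Partition 1: pivot=6 at index 3 -> [5, 6, -4, 6, 11]
Partition 2: pivot=-4 at index 0 -> [-4, 6, 5, 6, 11]
Partition 3: pivot=5 at index 1 -> [-4, 5, 6, 6, 11]


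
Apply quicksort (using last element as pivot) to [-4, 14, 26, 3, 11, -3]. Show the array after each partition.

Partition 1: pivot=-3 at index 1 -> [-4, -3, 26, 3, 11, 14]
Partition 2: pivot=14 at index 4 -> [-4, -3, 3, 11, 14, 26]
Partition 3: pivot=11 at index 3 -> [-4, -3, 3, 11, 14, 26]


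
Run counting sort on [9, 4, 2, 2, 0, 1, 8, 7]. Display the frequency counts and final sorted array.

Count array: [1, 1, 2, 0, 1, 0, 0, 1, 1, 1]
(count[i] = number of elements equal to i)
Cumulative count: [1, 2, 4, 4, 5, 5, 5, 6, 7, 8]
Sorted: [0, 1, 2, 2, 4, 7, 8, 9]


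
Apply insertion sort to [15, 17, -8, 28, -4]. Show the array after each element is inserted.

First element 15 is already 'sorted'
Insert 17: shifted 0 elements -> [15, 17, -8, 28, -4]
Insert -8: shifted 2 elements -> [-8, 15, 17, 28, -4]
Insert 28: shifted 0 elements -> [-8, 15, 17, 28, -4]
Insert -4: shifted 3 elements -> [-8, -4, 15, 17, 28]


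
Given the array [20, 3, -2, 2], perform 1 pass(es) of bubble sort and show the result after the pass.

After pass 1: [3, -2, 2, 20] (3 swaps)
Total swaps: 3


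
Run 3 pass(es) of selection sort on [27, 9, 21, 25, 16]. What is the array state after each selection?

Pass 1: Select minimum 9 at index 1, swap -> [9, 27, 21, 25, 16]
Pass 2: Select minimum 16 at index 4, swap -> [9, 16, 21, 25, 27]
Pass 3: Select minimum 21 at index 2, swap -> [9, 16, 21, 25, 27]


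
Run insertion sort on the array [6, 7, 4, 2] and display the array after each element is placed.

First element 6 is already 'sorted'
Insert 7: shifted 0 elements -> [6, 7, 4, 2]
Insert 4: shifted 2 elements -> [4, 6, 7, 2]
Insert 2: shifted 3 elements -> [2, 4, 6, 7]


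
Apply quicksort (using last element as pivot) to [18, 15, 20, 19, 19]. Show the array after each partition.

Partition 1: pivot=19 at index 3 -> [18, 15, 19, 19, 20]
Partition 2: pivot=19 at index 2 -> [18, 15, 19, 19, 20]
Partition 3: pivot=15 at index 0 -> [15, 18, 19, 19, 20]


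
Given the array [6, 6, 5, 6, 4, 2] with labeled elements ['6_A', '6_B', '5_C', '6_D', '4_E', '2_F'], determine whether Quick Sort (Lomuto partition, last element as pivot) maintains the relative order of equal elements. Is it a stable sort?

Trace Quick Sort on the labeled array (the key is the number; the letter only tracks identity):
  Partition indices 0..5 around pivot 2_F -> [2_F, 6_B, 5_C, 6_D, 4_E, 6_A]
  Partition indices 1..5 around pivot 6_A -> [2_F, 6_B, 5_C, 6_D, 4_E, 6_A]
  Partition indices 1..4 around pivot 4_E -> [2_F, 4_E, 5_C, 6_D, 6_B, 6_A]
  Partition indices 2..4 around pivot 6_B -> [2_F, 4_E, 5_C, 6_D, 6_B, 6_A]
  Partition indices 2..3 around pivot 6_D -> [2_F, 4_E, 5_C, 6_D, 6_B, 6_A]
Final order: [2_F, 4_E, 5_C, 6_D, 6_B, 6_A]
Equal keys:
  value 6: originally 6_A, 6_B, 6_D; after sorting 6_D, 6_B, 6_A -> order changed
Equal keys were reordered, so Quick Sort is not stable: partition swaps elements across long distances and can reorder equal keys. (One such input is enough; an unstable sort may happen to preserve order on other inputs, but it gives no guarantee.)
Answer: Not stable


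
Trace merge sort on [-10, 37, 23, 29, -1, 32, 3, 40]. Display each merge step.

Divide and conquer:
  Merge [-10] + [37] -> [-10, 37]
  Merge [23] + [29] -> [23, 29]
  Merge [-10, 37] + [23, 29] -> [-10, 23, 29, 37]
  Merge [-1] + [32] -> [-1, 32]
  Merge [3] + [40] -> [3, 40]
  Merge [-1, 32] + [3, 40] -> [-1, 3, 32, 40]
  Merge [-10, 23, 29, 37] + [-1, 3, 32, 40] -> [-10, -1, 3, 23, 29, 32, 37, 40]


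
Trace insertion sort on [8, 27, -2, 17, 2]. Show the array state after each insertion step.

First element 8 is already 'sorted'
Insert 27: shifted 0 elements -> [8, 27, -2, 17, 2]
Insert -2: shifted 2 elements -> [-2, 8, 27, 17, 2]
Insert 17: shifted 1 elements -> [-2, 8, 17, 27, 2]
Insert 2: shifted 3 elements -> [-2, 2, 8, 17, 27]


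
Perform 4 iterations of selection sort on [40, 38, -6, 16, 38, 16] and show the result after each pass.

Pass 1: Select minimum -6 at index 2, swap -> [-6, 38, 40, 16, 38, 16]
Pass 2: Select minimum 16 at index 3, swap -> [-6, 16, 40, 38, 38, 16]
Pass 3: Select minimum 16 at index 5, swap -> [-6, 16, 16, 38, 38, 40]
Pass 4: Select minimum 38 at index 3, swap -> [-6, 16, 16, 38, 38, 40]


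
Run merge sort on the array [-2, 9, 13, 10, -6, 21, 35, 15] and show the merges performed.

Divide and conquer:
  Merge [-2] + [9] -> [-2, 9]
  Merge [13] + [10] -> [10, 13]
  Merge [-2, 9] + [10, 13] -> [-2, 9, 10, 13]
  Merge [-6] + [21] -> [-6, 21]
  Merge [35] + [15] -> [15, 35]
  Merge [-6, 21] + [15, 35] -> [-6, 15, 21, 35]
  Merge [-2, 9, 10, 13] + [-6, 15, 21, 35] -> [-6, -2, 9, 10, 13, 15, 21, 35]


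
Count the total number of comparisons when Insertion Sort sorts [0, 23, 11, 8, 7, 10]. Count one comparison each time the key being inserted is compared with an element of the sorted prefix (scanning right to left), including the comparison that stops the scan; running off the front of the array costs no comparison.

Insert 23: 0 <= 23 (stop) = 1 comparison(s) -> [0, 23, 11, 8, 7, 10]
Insert 11: 23 > 11 (shift), 0 <= 11 (stop) = 2 comparison(s) -> [0, 11, 23, 8, 7, 10]
Insert 8: 23 > 8 (shift), 11 > 8 (shift), 0 <= 8 (stop) = 3 comparison(s) -> [0, 8, 11, 23, 7, 10]
Insert 7: 23 > 7 (shift), 11 > 7 (shift), 8 > 7 (shift), 0 <= 7 (stop) = 4 comparison(s) -> [0, 7, 8, 11, 23, 10]
Insert 10: 23 > 10 (shift), 11 > 10 (shift), 8 <= 10 (stop) = 3 comparison(s) -> [0, 7, 8, 10, 11, 23]
Total comparisons: 1 + 2 + 3 + 4 + 3 = 13


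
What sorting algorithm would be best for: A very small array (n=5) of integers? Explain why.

Best choice: Insertion sort
Reason: For tiny inputs the O(n^2) overhead is negligible and insertion sort has minimal constant factors


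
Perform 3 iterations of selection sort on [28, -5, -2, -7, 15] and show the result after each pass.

Pass 1: Select minimum -7 at index 3, swap -> [-7, -5, -2, 28, 15]
Pass 2: Select minimum -5 at index 1, swap -> [-7, -5, -2, 28, 15]
Pass 3: Select minimum -2 at index 2, swap -> [-7, -5, -2, 28, 15]


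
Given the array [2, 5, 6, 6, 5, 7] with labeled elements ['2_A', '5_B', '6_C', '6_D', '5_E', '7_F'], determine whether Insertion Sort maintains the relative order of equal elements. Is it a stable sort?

Trace Insertion Sort on the labeled array (the key is the number; the letter only tracks identity):
  Insert 5_B at index 1: [2_A, 5_B, 6_C, 6_D, 5_E, 7_F]
  Insert 6_C at index 2: [2_A, 5_B, 6_C, 6_D, 5_E, 7_F]
  Insert 6_D at index 3: [2_A, 5_B, 6_C, 6_D, 5_E, 7_F]
  Insert 5_E at index 2: [2_A, 5_B, 5_E, 6_C, 6_D, 7_F]
  Insert 7_F at index 5: [2_A, 5_B, 5_E, 6_C, 6_D, 7_F]
Final order: [2_A, 5_B, 5_E, 6_C, 6_D, 7_F]
Equal keys:
  value 5: originally 5_B, 5_E; after sorting 5_B, 5_E -> order preserved
  value 6: originally 6_C, 6_D; after sorting 6_C, 6_D -> order preserved
All equal keys kept their original relative order. Insertion Sort is stable: elements are shifted only while they are strictly greater than the key, so a key is inserted after any equal elements already placed.
Answer: Stable


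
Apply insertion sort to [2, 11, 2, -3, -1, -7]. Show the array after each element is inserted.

First element 2 is already 'sorted'
Insert 11: shifted 0 elements -> [2, 11, 2, -3, -1, -7]
Insert 2: shifted 1 elements -> [2, 2, 11, -3, -1, -7]
Insert -3: shifted 3 elements -> [-3, 2, 2, 11, -1, -7]
Insert -1: shifted 3 elements -> [-3, -1, 2, 2, 11, -7]
Insert -7: shifted 5 elements -> [-7, -3, -1, 2, 2, 11]


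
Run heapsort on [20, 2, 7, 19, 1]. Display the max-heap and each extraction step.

Build heap: [20, 19, 7, 2, 1]
Extract 20: [19, 2, 7, 1, 20]
Extract 19: [7, 2, 1, 19, 20]
Extract 7: [2, 1, 7, 19, 20]
Extract 2: [1, 2, 7, 19, 20]


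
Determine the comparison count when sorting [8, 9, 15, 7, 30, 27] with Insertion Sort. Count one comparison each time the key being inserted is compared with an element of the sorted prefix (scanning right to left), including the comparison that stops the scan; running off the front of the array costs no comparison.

Insert 9: 8 <= 9 (stop) = 1 comparison(s) -> [8, 9, 15, 7, 30, 27]
Insert 15: 9 <= 15 (stop) = 1 comparison(s) -> [8, 9, 15, 7, 30, 27]
Insert 7: 15 > 7 (shift), 9 > 7 (shift), 8 > 7 (shift), reached front = 3 comparison(s) -> [7, 8, 9, 15, 30, 27]
Insert 30: 15 <= 30 (stop) = 1 comparison(s) -> [7, 8, 9, 15, 30, 27]
Insert 27: 30 > 27 (shift), 15 <= 27 (stop) = 2 comparison(s) -> [7, 8, 9, 15, 27, 30]
Total comparisons: 1 + 1 + 3 + 1 + 2 = 8


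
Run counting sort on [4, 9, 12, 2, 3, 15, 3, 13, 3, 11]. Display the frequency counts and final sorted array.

Count array: [0, 0, 1, 3, 1, 0, 0, 0, 0, 1, 0, 1, 1, 1, 0, 1]
(count[i] = number of elements equal to i)
Cumulative count: [0, 0, 1, 4, 5, 5, 5, 5, 5, 6, 6, 7, 8, 9, 9, 10]
Sorted: [2, 3, 3, 3, 4, 9, 11, 12, 13, 15]


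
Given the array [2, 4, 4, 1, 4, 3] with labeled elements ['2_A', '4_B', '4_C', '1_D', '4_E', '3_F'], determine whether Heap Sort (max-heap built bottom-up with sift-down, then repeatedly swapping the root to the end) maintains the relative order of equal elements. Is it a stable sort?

Trace Heap Sort on the labeled array (the key is the number; the letter only tracks identity):
  Build max-heap: [4_B, 4_E, 4_C, 1_D, 2_A, 3_F]
  Swap root 4_B to index 5, re-heapify first 5 -> [4_E, 3_F, 4_C, 1_D, 2_A, 4_B]
  Swap root 4_E to index 4, re-heapify first 4 -> [4_C, 3_F, 2_A, 1_D, 4_E, 4_B]
  Swap root 4_C to index 3, re-heapify first 3 -> [3_F, 1_D, 2_A, 4_C, 4_E, 4_B]
  Swap root 3_F to index 2, re-heapify first 2 -> [2_A, 1_D, 3_F, 4_C, 4_E, 4_B]
  Swap root 2_A to index 1, re-heapify first 1 -> [1_D, 2_A, 3_F, 4_C, 4_E, 4_B]
Final order: [1_D, 2_A, 3_F, 4_C, 4_E, 4_B]
Equal keys:
  value 4: originally 4_B, 4_C, 4_E; after sorting 4_C, 4_E, 4_B -> order changed
Equal keys were reordered, so Heap Sort is not stable: heap construction and root-to-end swaps move elements without regard to the original order of equal keys. (One such input is enough; an unstable sort may happen to preserve order on other inputs, but it gives no guarantee.)
Answer: Not stable


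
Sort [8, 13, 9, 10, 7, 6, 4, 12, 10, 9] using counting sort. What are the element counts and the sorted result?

Count array: [0, 0, 0, 0, 1, 0, 1, 1, 1, 2, 2, 0, 1, 1]
(count[i] = number of elements equal to i)
Cumulative count: [0, 0, 0, 0, 1, 1, 2, 3, 4, 6, 8, 8, 9, 10]
Sorted: [4, 6, 7, 8, 9, 9, 10, 10, 12, 13]


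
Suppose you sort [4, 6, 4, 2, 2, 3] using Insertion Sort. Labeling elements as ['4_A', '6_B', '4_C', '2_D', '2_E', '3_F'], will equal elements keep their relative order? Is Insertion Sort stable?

Trace Insertion Sort on the labeled array (the key is the number; the letter only tracks identity):
  Insert 6_B at index 1: [4_A, 6_B, 4_C, 2_D, 2_E, 3_F]
  Insert 4_C at index 1: [4_A, 4_C, 6_B, 2_D, 2_E, 3_F]
  Insert 2_D at index 0: [2_D, 4_A, 4_C, 6_B, 2_E, 3_F]
  Insert 2_E at index 1: [2_D, 2_E, 4_A, 4_C, 6_B, 3_F]
  Insert 3_F at index 2: [2_D, 2_E, 3_F, 4_A, 4_C, 6_B]
Final order: [2_D, 2_E, 3_F, 4_A, 4_C, 6_B]
Equal keys:
  value 2: originally 2_D, 2_E; after sorting 2_D, 2_E -> order preserved
  value 4: originally 4_A, 4_C; after sorting 4_A, 4_C -> order preserved
All equal keys kept their original relative order. Insertion Sort is stable: elements are shifted only while they are strictly greater than the key, so a key is inserted after any equal elements already placed.
Answer: Stable


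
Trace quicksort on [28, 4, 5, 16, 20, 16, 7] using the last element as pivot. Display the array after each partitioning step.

Partition 1: pivot=7 at index 2 -> [4, 5, 7, 16, 20, 16, 28]
Partition 2: pivot=5 at index 1 -> [4, 5, 7, 16, 20, 16, 28]
Partition 3: pivot=28 at index 6 -> [4, 5, 7, 16, 20, 16, 28]
Partition 4: pivot=16 at index 4 -> [4, 5, 7, 16, 16, 20, 28]


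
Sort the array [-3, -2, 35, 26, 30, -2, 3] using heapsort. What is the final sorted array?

Build heap: [35, 30, 3, 26, -2, -2, -3]
Extract 35: [30, 26, 3, -3, -2, -2, 35]
Extract 30: [26, -2, 3, -3, -2, 30, 35]
Extract 26: [3, -2, -2, -3, 26, 30, 35]
Extract 3: [-2, -3, -2, 3, 26, 30, 35]
Extract -2: [-2, -3, -2, 3, 26, 30, 35]
Extract -2: [-3, -2, -2, 3, 26, 30, 35]


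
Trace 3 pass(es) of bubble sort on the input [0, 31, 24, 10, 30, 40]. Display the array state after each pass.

After pass 1: [0, 24, 10, 30, 31, 40] (3 swaps)
After pass 2: [0, 10, 24, 30, 31, 40] (1 swaps)
After pass 3: [0, 10, 24, 30, 31, 40] (0 swaps)
Total swaps: 4


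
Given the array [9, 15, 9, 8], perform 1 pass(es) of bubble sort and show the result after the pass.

After pass 1: [9, 9, 8, 15] (2 swaps)
Total swaps: 2


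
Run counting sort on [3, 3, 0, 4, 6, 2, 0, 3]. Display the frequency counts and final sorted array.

Count array: [2, 0, 1, 3, 1, 0, 1]
(count[i] = number of elements equal to i)
Cumulative count: [2, 2, 3, 6, 7, 7, 8]
Sorted: [0, 0, 2, 3, 3, 3, 4, 6]


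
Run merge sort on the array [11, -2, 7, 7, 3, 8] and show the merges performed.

Divide and conquer:
  Merge [-2] + [7] -> [-2, 7]
  Merge [11] + [-2, 7] -> [-2, 7, 11]
  Merge [3] + [8] -> [3, 8]
  Merge [7] + [3, 8] -> [3, 7, 8]
  Merge [-2, 7, 11] + [3, 7, 8] -> [-2, 3, 7, 7, 8, 11]


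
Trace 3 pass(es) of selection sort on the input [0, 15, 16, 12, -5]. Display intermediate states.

Pass 1: Select minimum -5 at index 4, swap -> [-5, 15, 16, 12, 0]
Pass 2: Select minimum 0 at index 4, swap -> [-5, 0, 16, 12, 15]
Pass 3: Select minimum 12 at index 3, swap -> [-5, 0, 12, 16, 15]


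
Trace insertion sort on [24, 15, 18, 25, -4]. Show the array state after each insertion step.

First element 24 is already 'sorted'
Insert 15: shifted 1 elements -> [15, 24, 18, 25, -4]
Insert 18: shifted 1 elements -> [15, 18, 24, 25, -4]
Insert 25: shifted 0 elements -> [15, 18, 24, 25, -4]
Insert -4: shifted 4 elements -> [-4, 15, 18, 24, 25]


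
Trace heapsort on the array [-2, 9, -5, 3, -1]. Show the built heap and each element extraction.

Build heap: [9, 3, -5, -2, -1]
Extract 9: [3, -1, -5, -2, 9]
Extract 3: [-1, -2, -5, 3, 9]
Extract -1: [-2, -5, -1, 3, 9]
Extract -2: [-5, -2, -1, 3, 9]


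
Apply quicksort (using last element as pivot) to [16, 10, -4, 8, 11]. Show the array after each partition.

Partition 1: pivot=11 at index 3 -> [10, -4, 8, 11, 16]
Partition 2: pivot=8 at index 1 -> [-4, 8, 10, 11, 16]


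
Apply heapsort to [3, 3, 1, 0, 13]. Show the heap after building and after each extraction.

Build heap: [13, 3, 1, 0, 3]
Extract 13: [3, 3, 1, 0, 13]
Extract 3: [3, 0, 1, 3, 13]
Extract 3: [1, 0, 3, 3, 13]
Extract 1: [0, 1, 3, 3, 13]


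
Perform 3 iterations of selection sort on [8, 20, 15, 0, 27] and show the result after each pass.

Pass 1: Select minimum 0 at index 3, swap -> [0, 20, 15, 8, 27]
Pass 2: Select minimum 8 at index 3, swap -> [0, 8, 15, 20, 27]
Pass 3: Select minimum 15 at index 2, swap -> [0, 8, 15, 20, 27]


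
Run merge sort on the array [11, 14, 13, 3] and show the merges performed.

Divide and conquer:
  Merge [11] + [14] -> [11, 14]
  Merge [13] + [3] -> [3, 13]
  Merge [11, 14] + [3, 13] -> [3, 11, 13, 14]


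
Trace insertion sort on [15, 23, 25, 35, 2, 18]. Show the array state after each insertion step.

First element 15 is already 'sorted'
Insert 23: shifted 0 elements -> [15, 23, 25, 35, 2, 18]
Insert 25: shifted 0 elements -> [15, 23, 25, 35, 2, 18]
Insert 35: shifted 0 elements -> [15, 23, 25, 35, 2, 18]
Insert 2: shifted 4 elements -> [2, 15, 23, 25, 35, 18]
Insert 18: shifted 3 elements -> [2, 15, 18, 23, 25, 35]


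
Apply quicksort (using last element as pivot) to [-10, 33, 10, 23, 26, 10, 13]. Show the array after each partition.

Partition 1: pivot=13 at index 3 -> [-10, 10, 10, 13, 26, 33, 23]
Partition 2: pivot=10 at index 2 -> [-10, 10, 10, 13, 26, 33, 23]
Partition 3: pivot=10 at index 1 -> [-10, 10, 10, 13, 26, 33, 23]
Partition 4: pivot=23 at index 4 -> [-10, 10, 10, 13, 23, 33, 26]
Partition 5: pivot=26 at index 5 -> [-10, 10, 10, 13, 23, 26, 33]


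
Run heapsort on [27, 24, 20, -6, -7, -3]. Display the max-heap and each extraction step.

Build heap: [27, 24, 20, -6, -7, -3]
Extract 27: [24, -3, 20, -6, -7, 27]
Extract 24: [20, -3, -7, -6, 24, 27]
Extract 20: [-3, -6, -7, 20, 24, 27]
Extract -3: [-6, -7, -3, 20, 24, 27]
Extract -6: [-7, -6, -3, 20, 24, 27]


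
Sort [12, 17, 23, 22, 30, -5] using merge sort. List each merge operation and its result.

Divide and conquer:
  Merge [17] + [23] -> [17, 23]
  Merge [12] + [17, 23] -> [12, 17, 23]
  Merge [30] + [-5] -> [-5, 30]
  Merge [22] + [-5, 30] -> [-5, 22, 30]
  Merge [12, 17, 23] + [-5, 22, 30] -> [-5, 12, 17, 22, 23, 30]


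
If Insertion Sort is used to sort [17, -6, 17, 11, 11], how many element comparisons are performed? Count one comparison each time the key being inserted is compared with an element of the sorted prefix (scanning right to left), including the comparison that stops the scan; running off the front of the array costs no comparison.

Insert -6: 17 > -6 (shift), reached front = 1 comparison(s) -> [-6, 17, 17, 11, 11]
Insert 17: 17 <= 17 (stop) = 1 comparison(s) -> [-6, 17, 17, 11, 11]
Insert 11: 17 > 11 (shift), 17 > 11 (shift), -6 <= 11 (stop) = 3 comparison(s) -> [-6, 11, 17, 17, 11]
Insert 11: 17 > 11 (shift), 17 > 11 (shift), 11 <= 11 (stop) = 3 comparison(s) -> [-6, 11, 11, 17, 17]
Total comparisons: 1 + 1 + 3 + 3 = 8


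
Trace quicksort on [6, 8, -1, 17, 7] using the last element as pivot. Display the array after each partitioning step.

Partition 1: pivot=7 at index 2 -> [6, -1, 7, 17, 8]
Partition 2: pivot=-1 at index 0 -> [-1, 6, 7, 17, 8]
Partition 3: pivot=8 at index 3 -> [-1, 6, 7, 8, 17]


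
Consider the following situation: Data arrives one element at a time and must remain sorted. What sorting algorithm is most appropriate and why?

Best choice: Insertion sort
Reason: Insertion sort naturally handles online/streaming input by inserting each new element into sorted position


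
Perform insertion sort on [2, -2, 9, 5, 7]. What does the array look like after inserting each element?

First element 2 is already 'sorted'
Insert -2: shifted 1 elements -> [-2, 2, 9, 5, 7]
Insert 9: shifted 0 elements -> [-2, 2, 9, 5, 7]
Insert 5: shifted 1 elements -> [-2, 2, 5, 9, 7]
Insert 7: shifted 1 elements -> [-2, 2, 5, 7, 9]


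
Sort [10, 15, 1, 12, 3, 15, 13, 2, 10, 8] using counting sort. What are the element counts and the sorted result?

Count array: [0, 1, 1, 1, 0, 0, 0, 0, 1, 0, 2, 0, 1, 1, 0, 2]
(count[i] = number of elements equal to i)
Cumulative count: [0, 1, 2, 3, 3, 3, 3, 3, 4, 4, 6, 6, 7, 8, 8, 10]
Sorted: [1, 2, 3, 8, 10, 10, 12, 13, 15, 15]


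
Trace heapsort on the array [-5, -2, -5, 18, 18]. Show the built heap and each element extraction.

Build heap: [18, 18, -5, -2, -5]
Extract 18: [18, -2, -5, -5, 18]
Extract 18: [-2, -5, -5, 18, 18]
Extract -2: [-5, -5, -2, 18, 18]
Extract -5: [-5, -5, -2, 18, 18]


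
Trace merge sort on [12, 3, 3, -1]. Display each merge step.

Divide and conquer:
  Merge [12] + [3] -> [3, 12]
  Merge [3] + [-1] -> [-1, 3]
  Merge [3, 12] + [-1, 3] -> [-1, 3, 3, 12]


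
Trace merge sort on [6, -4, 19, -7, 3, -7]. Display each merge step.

Divide and conquer:
  Merge [-4] + [19] -> [-4, 19]
  Merge [6] + [-4, 19] -> [-4, 6, 19]
  Merge [3] + [-7] -> [-7, 3]
  Merge [-7] + [-7, 3] -> [-7, -7, 3]
  Merge [-4, 6, 19] + [-7, -7, 3] -> [-7, -7, -4, 3, 6, 19]


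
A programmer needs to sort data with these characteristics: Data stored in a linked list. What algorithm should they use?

Best choice: Merge sort
Reason: Merge sort doesn't require random access; can be done in O(1) extra space for linked lists


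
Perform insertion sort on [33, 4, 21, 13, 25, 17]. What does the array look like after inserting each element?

First element 33 is already 'sorted'
Insert 4: shifted 1 elements -> [4, 33, 21, 13, 25, 17]
Insert 21: shifted 1 elements -> [4, 21, 33, 13, 25, 17]
Insert 13: shifted 2 elements -> [4, 13, 21, 33, 25, 17]
Insert 25: shifted 1 elements -> [4, 13, 21, 25, 33, 17]
Insert 17: shifted 3 elements -> [4, 13, 17, 21, 25, 33]


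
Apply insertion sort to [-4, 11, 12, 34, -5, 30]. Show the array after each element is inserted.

First element -4 is already 'sorted'
Insert 11: shifted 0 elements -> [-4, 11, 12, 34, -5, 30]
Insert 12: shifted 0 elements -> [-4, 11, 12, 34, -5, 30]
Insert 34: shifted 0 elements -> [-4, 11, 12, 34, -5, 30]
Insert -5: shifted 4 elements -> [-5, -4, 11, 12, 34, 30]
Insert 30: shifted 1 elements -> [-5, -4, 11, 12, 30, 34]


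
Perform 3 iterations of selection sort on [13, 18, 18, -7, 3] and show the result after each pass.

Pass 1: Select minimum -7 at index 3, swap -> [-7, 18, 18, 13, 3]
Pass 2: Select minimum 3 at index 4, swap -> [-7, 3, 18, 13, 18]
Pass 3: Select minimum 13 at index 3, swap -> [-7, 3, 13, 18, 18]


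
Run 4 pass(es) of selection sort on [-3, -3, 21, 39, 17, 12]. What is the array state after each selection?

Pass 1: Select minimum -3 at index 0, swap -> [-3, -3, 21, 39, 17, 12]
Pass 2: Select minimum -3 at index 1, swap -> [-3, -3, 21, 39, 17, 12]
Pass 3: Select minimum 12 at index 5, swap -> [-3, -3, 12, 39, 17, 21]
Pass 4: Select minimum 17 at index 4, swap -> [-3, -3, 12, 17, 39, 21]
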